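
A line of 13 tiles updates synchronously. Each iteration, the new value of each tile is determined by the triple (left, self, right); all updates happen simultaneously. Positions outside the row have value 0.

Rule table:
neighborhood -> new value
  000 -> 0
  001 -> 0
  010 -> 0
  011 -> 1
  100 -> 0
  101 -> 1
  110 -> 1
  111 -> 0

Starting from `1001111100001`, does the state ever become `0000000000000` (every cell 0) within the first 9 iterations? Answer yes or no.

yes

0001000100000
0000000000000
all cells are 0 at iteration 2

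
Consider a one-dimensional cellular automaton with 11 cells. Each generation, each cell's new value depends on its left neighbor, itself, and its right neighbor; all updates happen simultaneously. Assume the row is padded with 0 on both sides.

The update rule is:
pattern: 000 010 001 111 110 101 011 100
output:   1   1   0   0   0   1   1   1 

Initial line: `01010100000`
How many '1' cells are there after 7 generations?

10

01111111111
01000000000
01111111111  (repeats generation 1; period 2)
generation 7: 01111111111
count of 1: 10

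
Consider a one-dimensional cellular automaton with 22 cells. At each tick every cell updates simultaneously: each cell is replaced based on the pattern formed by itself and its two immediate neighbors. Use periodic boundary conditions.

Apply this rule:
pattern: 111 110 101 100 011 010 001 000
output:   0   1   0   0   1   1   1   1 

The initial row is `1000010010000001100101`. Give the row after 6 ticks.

1010110110101010101101

1011110110111111101101
1010010110100000101101
1010110110101111101101
1010110110101000101101
1010110110101011101101
1010110110101010101101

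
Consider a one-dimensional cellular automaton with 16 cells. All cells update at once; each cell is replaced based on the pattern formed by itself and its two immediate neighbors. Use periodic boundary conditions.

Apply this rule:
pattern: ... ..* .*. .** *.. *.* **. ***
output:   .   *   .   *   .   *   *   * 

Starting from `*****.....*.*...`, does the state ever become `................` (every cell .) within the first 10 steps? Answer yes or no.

no

step 1: *****....*.*...*
step 2: *****...*.*...**
step 3: *****..*.*...***
step 4: *****.*.*...****
step 5: ******.*...*****
step 6: *******...******
step 7: *******..*******
step 8: *******.********
step 9: ****************
step 10: ****************
step 10 is ****************, still not uniform .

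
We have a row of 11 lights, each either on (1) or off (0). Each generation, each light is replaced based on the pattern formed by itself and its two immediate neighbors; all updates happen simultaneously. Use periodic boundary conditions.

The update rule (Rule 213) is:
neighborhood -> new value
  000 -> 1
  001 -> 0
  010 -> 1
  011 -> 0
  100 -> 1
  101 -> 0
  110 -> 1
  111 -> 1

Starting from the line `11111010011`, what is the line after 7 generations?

01100111110

11111011001
11111001100
01111100110
00111110011
10011111001
11001111100
01100111110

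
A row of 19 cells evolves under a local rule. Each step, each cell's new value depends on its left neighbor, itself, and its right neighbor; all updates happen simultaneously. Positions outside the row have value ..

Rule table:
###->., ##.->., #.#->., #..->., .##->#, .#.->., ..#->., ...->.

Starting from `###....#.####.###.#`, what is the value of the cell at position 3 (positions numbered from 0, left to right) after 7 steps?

#........#....#....
...................
...................  (fixed point — unchanged through step 7)
position 3 holds .

.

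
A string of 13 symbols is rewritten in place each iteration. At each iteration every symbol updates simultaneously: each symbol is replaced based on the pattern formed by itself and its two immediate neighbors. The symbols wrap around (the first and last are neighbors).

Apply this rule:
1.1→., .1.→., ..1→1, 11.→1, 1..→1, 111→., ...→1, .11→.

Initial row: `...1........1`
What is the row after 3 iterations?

iteration 1: 111.11111111.
iteration 2: ..1........1.
iteration 3: 11.11111111.1

11.11111111.1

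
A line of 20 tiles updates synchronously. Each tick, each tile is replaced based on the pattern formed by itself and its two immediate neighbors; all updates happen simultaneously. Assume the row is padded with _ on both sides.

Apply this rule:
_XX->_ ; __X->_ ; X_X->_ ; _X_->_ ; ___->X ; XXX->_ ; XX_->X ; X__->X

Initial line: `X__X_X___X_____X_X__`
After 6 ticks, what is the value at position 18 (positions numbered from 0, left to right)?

_X____XX__XXXX____XX
__XXX__XX____XXXX__X
X___XX__XXXX____XX__
_XX__XX____XXXX__XXX
__XX__XXXX____XX___X
X__XX____XXXX__XXX__
position 18 holds _

_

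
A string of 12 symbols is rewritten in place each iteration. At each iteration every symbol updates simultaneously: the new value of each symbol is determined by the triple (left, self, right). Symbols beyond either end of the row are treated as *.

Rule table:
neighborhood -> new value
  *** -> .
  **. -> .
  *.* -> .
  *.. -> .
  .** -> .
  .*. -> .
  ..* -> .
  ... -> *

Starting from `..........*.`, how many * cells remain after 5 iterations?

iteration 1: .********...
iteration 2: ..........*.  (repeats iteration 0; period 2)
iteration 5: .********...
count of *: 8

8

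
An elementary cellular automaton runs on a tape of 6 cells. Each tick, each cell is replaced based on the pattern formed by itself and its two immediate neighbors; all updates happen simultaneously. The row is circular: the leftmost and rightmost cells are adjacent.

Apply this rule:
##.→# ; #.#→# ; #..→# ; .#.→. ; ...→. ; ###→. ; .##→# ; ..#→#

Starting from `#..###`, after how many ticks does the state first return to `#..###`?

2

####..
#..###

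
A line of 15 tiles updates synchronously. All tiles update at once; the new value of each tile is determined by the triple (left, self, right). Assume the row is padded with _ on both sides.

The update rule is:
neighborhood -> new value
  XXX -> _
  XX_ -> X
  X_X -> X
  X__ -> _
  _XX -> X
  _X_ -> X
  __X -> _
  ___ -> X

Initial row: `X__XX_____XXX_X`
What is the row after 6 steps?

X__X__X_______X

X__XX_XXX_X_XXX
X__XXXX_XXXXX_X
X__X__XXX___XXX
X__X__X_X_X_X_X
X__X__XXXXXXXXX
X__X__X_______X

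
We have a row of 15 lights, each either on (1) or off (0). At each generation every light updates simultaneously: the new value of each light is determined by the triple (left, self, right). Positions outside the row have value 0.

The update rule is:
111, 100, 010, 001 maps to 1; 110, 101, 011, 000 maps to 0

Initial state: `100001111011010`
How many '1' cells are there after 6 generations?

generation 1: 110010110000011
generation 2: 001110001000100
generation 3: 010101011101110
generation 4: 110101001000101
generation 5: 000101111101101
generation 6: 001100111000001
count of 1: 6

6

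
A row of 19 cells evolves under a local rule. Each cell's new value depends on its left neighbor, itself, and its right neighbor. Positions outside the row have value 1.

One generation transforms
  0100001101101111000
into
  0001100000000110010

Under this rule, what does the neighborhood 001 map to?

0

At position 5 the neighborhood is 001; the next row has 0 there.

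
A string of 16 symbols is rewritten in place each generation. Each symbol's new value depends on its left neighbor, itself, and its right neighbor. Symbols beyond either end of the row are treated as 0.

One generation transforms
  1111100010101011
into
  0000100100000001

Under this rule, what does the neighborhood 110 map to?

At position 4 the neighborhood is 110; the next row has 1 there.

1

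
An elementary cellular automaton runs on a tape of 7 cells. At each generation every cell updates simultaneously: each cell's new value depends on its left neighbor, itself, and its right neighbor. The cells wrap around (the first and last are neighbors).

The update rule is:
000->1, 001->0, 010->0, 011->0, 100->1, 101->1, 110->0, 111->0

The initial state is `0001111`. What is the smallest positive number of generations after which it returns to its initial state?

1100000
0011110
1000001
0111100
0000011
1111000
0000110
1110001
0001100
1100011
0011000
1000111
0110000
0001111

14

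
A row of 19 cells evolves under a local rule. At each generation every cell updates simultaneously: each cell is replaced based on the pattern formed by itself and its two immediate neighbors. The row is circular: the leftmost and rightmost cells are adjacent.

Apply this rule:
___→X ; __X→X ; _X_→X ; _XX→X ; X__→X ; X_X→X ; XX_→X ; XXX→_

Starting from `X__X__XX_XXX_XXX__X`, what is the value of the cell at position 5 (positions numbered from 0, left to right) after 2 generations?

_

generation 1: XXXXXXXXXX_XXX_XXXX
generation 2: _________XXX_XXX___
position 5 holds _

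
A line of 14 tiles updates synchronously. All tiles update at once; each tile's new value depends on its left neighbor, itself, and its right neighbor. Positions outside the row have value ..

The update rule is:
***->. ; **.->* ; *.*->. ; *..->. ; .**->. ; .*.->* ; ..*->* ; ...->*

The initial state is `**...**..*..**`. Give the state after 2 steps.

**..*.*..*.*.*

.*.**.*.**.*.*
**..*.*..*.*.*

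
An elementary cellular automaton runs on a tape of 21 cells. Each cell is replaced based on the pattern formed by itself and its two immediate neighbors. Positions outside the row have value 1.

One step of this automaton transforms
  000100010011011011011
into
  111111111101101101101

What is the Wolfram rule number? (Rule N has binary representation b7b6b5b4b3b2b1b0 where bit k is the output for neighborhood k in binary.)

247

position 20: 111 → 1  (bit 7 = 1)
position 11: 110 → 1  (bit 6 = 1)
position 12: 101 → 1  (bit 5 = 1)
position 0: 100 → 1  (bit 4 = 1)
position 10: 011 → 0  (bit 3 = 0)
position 3: 010 → 1  (bit 2 = 1)
position 2: 001 → 1  (bit 1 = 1)
position 1: 000 → 1  (bit 0 = 1)
bits b7..b0 = 11110111 = 247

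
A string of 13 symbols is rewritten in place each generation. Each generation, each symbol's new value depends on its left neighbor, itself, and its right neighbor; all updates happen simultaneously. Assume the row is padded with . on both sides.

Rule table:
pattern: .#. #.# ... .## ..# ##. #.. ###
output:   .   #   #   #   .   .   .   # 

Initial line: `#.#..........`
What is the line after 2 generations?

.#..#########
....########.

....########.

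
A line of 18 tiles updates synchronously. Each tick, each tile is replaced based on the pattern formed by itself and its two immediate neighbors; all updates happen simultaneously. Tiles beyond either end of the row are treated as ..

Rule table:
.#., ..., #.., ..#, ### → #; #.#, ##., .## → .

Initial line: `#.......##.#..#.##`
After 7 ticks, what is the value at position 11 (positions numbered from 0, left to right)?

#

########...####...
.######.###.##.###
#.####...#......#.
#..##.############
###....##########.
.#.####.########.#
##..##...######..#
position 11 holds #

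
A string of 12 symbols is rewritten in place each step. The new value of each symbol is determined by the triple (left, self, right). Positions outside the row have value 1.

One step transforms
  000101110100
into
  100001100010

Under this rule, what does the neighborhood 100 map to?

1

At position 0 the neighborhood is 100; the next row has 1 there.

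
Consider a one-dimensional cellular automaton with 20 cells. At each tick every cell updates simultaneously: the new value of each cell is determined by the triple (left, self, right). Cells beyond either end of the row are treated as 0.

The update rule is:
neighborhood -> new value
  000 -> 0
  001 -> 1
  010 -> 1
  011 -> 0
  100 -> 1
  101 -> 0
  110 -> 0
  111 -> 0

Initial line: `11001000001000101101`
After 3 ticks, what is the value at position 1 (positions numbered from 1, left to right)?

1

00111100011101100001
01000010100000010011
11100110110000111100
position 1 holds 1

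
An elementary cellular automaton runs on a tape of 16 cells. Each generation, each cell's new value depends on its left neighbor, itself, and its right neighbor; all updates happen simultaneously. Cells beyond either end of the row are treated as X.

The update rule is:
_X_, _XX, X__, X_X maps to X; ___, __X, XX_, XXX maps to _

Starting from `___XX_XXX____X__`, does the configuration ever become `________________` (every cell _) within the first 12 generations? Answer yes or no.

generation 1: X__X_XX__X___XX_
generation 2: _X_XXX_X_XX__X_X
generation 3: XXXX__XXXX_X_XXX
generation 4: ____X_X___XXXX__
generation 5: X___XXXX__X___X_
generation 6: _X__X___X_XX__XX
generation 7: XXX_XX__XXX_X_X_
generation 8: ___XX_X_X__XXXXX
generation 9: X__X_XXXXX_X____
generation 10: _X_XXX____XXX___
generation 11: XXXX__X___X__X__
generation 12: ____X_XX__XX_XX_
generation 12 is ____X_XX__XX_XX_, still not uniform _

no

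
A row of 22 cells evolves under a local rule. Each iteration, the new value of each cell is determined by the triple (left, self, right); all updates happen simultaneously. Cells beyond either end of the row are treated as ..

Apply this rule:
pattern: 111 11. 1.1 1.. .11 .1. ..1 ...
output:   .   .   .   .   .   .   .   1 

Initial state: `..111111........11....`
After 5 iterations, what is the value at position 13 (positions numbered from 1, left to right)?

iteration 1: 1........111111....111
iteration 2: ..111111........11....  (repeats iteration 0; period 2)
iteration 5: 1........111111....111
position 13 holds 1

1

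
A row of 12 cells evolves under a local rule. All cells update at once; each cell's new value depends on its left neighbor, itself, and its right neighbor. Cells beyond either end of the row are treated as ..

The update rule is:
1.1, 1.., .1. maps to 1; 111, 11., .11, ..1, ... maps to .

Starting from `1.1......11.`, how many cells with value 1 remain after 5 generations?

3

generation 1: 1111.......1
generation 2: ....1......1
generation 3: ....11.....1
generation 4: ......1....1
generation 5: ......11...1
count of 1: 3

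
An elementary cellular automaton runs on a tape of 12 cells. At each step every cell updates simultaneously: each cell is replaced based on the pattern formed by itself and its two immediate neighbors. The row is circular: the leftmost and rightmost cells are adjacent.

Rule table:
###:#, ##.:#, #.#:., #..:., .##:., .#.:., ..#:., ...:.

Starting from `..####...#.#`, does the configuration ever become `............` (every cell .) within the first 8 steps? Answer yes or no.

step 1: ...###......
step 2: ....##......
step 3: .....#......
step 4: ............
all cells are . at step 4

yes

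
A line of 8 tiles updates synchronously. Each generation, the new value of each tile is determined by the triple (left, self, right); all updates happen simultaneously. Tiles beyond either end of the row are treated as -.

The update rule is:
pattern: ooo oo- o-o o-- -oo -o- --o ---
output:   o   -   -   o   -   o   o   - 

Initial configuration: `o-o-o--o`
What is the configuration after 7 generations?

o----oo-

o-o-oooo
o-o--oo-
o-ooo--o
o--o-ooo
oooo--o-
-oo-oooo
o----oo-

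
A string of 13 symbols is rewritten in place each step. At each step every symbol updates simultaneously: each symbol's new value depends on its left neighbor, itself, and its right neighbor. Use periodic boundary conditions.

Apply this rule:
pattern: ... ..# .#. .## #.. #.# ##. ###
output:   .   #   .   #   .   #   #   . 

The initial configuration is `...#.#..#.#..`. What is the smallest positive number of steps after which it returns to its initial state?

13

..#.#..#.#...
.#.#..#.#....
#.#..#.#.....
.#..#.#.....#
#..#.#.....#.
..#.#.....#.#
.#.#.....#.#.
#.#.....#.#..
.#.....#.#..#
#.....#.#..#.
.....#.#..#.#
....#.#..#.#.
...#.#..#.#..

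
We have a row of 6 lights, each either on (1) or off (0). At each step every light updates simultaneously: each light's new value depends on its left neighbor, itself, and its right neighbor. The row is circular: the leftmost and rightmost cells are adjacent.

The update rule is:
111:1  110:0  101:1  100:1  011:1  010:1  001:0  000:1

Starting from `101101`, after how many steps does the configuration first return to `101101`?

3

step 1: 011011
step 2: 110110
step 3: 101101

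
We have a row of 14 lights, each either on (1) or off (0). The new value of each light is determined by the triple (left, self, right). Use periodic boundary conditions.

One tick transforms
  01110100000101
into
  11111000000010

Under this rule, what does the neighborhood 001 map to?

0

At position 10 the neighborhood is 001; the next row has 0 there.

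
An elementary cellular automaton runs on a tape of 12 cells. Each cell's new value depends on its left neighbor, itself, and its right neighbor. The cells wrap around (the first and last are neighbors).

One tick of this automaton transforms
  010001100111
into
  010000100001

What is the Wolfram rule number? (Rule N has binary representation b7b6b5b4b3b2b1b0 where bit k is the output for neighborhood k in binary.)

68

position 10: 111 → 0  (bit 7 = 0)
position 6: 110 → 1  (bit 6 = 1)
position 0: 101 → 0  (bit 5 = 0)
position 2: 100 → 0  (bit 4 = 0)
position 5: 011 → 0  (bit 3 = 0)
position 1: 010 → 1  (bit 2 = 1)
position 4: 001 → 0  (bit 1 = 0)
position 3: 000 → 0  (bit 0 = 0)
bits b7..b0 = 01000100 = 68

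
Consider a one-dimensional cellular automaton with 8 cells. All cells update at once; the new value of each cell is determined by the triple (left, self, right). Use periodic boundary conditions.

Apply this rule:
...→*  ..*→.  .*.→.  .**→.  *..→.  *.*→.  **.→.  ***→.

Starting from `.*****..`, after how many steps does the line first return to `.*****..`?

.......*
.*****..

2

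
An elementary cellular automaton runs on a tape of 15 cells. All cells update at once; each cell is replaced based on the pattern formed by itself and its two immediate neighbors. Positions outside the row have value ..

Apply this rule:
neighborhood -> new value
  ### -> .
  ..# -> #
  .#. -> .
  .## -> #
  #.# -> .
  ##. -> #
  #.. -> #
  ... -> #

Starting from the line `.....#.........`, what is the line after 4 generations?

##.#####.....##

#####.#########
#...#.#.......#
.###...#######.
##.#####.....##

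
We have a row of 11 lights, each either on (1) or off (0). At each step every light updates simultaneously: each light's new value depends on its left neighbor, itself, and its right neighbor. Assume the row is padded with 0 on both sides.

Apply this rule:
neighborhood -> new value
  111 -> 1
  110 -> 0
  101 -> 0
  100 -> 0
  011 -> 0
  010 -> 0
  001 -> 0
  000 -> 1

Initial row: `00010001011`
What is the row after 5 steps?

step 1: 11000100000
step 2: 00010001111
step 3: 11000100110
step 4: 00010000000
step 5: 11000111111

11000111111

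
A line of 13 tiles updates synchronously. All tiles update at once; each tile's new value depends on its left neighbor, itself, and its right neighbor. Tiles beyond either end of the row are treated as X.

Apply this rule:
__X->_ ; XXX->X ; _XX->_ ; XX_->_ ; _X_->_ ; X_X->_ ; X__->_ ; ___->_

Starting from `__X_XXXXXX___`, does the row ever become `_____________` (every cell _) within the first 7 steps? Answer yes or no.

step 1: _____XXXX____
step 2: ______XX_____
step 3: _____________
all cells are _ at step 3

yes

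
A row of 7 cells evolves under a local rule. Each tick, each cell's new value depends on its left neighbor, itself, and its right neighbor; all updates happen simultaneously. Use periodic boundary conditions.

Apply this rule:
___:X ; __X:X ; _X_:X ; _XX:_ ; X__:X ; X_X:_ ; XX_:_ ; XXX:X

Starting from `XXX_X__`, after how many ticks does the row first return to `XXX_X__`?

7

_X__XXX
_XXX_X_
X_X__XX
__XXX_X
XX_X__X
X__XXX_
XXX_X__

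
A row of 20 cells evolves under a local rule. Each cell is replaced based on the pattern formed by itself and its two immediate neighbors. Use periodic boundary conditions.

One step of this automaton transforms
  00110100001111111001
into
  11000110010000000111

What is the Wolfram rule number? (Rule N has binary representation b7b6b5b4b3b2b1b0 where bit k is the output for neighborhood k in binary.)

position 11: 111 → 0  (bit 7 = 0)
position 3: 110 → 0  (bit 6 = 0)
position 4: 101 → 0  (bit 5 = 0)
position 0: 100 → 1  (bit 4 = 1)
position 2: 011 → 0  (bit 3 = 0)
position 5: 010 → 1  (bit 2 = 1)
position 1: 001 → 1  (bit 1 = 1)
position 7: 000 → 0  (bit 0 = 0)
bits b7..b0 = 00010110 = 22

22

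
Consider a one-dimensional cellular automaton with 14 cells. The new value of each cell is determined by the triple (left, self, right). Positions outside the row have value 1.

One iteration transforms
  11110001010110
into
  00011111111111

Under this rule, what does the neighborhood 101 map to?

1

At position 8 the neighborhood is 101; the next row has 1 there.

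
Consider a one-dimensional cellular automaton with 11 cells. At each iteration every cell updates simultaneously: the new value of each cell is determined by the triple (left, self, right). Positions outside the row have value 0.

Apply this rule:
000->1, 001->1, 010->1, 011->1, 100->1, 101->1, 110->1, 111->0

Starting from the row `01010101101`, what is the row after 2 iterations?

iteration 1: 11111111111
iteration 2: 10000000001

10000000001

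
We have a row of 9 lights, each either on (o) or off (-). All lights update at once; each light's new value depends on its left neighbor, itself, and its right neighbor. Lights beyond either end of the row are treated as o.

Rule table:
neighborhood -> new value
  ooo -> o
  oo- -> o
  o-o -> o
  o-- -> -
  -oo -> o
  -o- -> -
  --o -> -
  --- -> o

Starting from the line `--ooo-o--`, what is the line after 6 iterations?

--ooooooo

--oooo---
--oooo-o-
--ooooo-o
--ooooooo
--ooooooo  (fixed point — unchanged through iteration 6)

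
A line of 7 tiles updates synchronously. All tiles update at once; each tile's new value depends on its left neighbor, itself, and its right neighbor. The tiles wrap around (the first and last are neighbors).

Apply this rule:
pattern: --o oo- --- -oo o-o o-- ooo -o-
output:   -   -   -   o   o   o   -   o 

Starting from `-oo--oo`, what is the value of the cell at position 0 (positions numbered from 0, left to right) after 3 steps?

oo-o-o-
o-ooooo
-oo----
position 0 holds -

-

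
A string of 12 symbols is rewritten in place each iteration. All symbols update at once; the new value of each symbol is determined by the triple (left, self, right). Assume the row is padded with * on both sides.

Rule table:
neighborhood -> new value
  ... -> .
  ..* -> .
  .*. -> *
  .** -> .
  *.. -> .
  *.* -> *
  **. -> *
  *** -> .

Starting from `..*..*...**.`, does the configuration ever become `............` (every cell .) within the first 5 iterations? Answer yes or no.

..*..*....**
..*..*......
..*..*......  (fixed point — unchanged through iteration 5)
iteration 5 is ..*..*......, still not uniform .

no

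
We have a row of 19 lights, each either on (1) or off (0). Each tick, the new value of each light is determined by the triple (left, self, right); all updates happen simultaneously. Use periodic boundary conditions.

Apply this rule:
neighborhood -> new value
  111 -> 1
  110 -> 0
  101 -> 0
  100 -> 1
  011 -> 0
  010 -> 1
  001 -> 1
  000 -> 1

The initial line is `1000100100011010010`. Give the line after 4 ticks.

0001111101111111101

tick 1: 1111111111100011110
tick 2: 0111111111011101100
tick 3: 1011111110001000011
tick 4: 0001111101111111101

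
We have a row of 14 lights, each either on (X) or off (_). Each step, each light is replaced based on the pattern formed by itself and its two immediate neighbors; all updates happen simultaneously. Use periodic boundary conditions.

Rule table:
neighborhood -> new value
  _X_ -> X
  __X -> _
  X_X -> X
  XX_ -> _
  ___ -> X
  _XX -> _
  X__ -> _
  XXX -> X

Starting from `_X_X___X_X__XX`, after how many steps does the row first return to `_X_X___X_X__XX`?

XXXX_X_XXX____
_XX_XXX_X__XX_
___X_X_XX_____
XX_XXXX___XXXX
X_X_XX__X__XXX
_XXX____X___XX
X_X__XX_X_X___
XXX____XXXX_X_
_X__XX__XX_XXX
XX________X_X_
___XXXXXX_XXXX
_X__XXXX_X_XX_
_X___XX_XXX___
_X_X___X_X__XX

14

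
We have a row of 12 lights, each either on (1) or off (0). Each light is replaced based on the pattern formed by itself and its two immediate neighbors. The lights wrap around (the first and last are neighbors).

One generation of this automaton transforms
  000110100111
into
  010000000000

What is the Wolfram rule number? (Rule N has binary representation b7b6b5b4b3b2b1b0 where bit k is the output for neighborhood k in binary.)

1

position 10: 111 → 0  (bit 7 = 0)
position 4: 110 → 0  (bit 6 = 0)
position 5: 101 → 0  (bit 5 = 0)
position 0: 100 → 0  (bit 4 = 0)
position 3: 011 → 0  (bit 3 = 0)
position 6: 010 → 0  (bit 2 = 0)
position 2: 001 → 0  (bit 1 = 0)
position 1: 000 → 1  (bit 0 = 1)
bits b7..b0 = 00000001 = 1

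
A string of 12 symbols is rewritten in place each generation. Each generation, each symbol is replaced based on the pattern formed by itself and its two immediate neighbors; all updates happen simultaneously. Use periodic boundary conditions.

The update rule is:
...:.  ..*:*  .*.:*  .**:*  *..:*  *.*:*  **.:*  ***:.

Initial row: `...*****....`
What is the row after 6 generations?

generation 1: ..**...**...
generation 2: .****.****..
generation 3: **..***..**.
generation 4: *****.******
generation 5: ....***.....
generation 6: ...**.**....

...**.**....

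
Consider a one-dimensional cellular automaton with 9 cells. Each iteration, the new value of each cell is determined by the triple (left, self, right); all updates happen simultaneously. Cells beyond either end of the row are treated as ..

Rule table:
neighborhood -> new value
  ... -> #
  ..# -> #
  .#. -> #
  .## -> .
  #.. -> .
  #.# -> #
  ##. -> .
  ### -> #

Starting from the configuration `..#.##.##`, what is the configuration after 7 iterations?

##.#..#..

####..#..
.##..##.#
#...#..##
#.###.#..
##.#.##.#
..###..##
##.#..#..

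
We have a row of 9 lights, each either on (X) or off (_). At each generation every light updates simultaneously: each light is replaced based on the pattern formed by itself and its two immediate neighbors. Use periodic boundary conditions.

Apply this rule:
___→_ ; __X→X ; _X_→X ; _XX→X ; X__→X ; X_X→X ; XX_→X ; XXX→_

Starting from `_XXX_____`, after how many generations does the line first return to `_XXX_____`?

6

XX_XX____
XXXXXX__X
_____XXXX
X___XX__X
XX_XXXXXX
_XXX_____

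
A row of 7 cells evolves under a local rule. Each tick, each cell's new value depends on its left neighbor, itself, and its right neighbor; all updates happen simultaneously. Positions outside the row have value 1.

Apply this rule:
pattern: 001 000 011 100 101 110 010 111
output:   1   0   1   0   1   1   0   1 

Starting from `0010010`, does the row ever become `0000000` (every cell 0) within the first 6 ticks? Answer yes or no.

0100101
1001011
1010111
1101111
1111111
1111111
tick 6 is 1111111, still not uniform 0

no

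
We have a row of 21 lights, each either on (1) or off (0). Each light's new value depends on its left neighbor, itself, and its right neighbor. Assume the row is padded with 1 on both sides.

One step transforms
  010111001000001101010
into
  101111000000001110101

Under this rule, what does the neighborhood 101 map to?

1

At position 0 the neighborhood is 101; the next row has 1 there.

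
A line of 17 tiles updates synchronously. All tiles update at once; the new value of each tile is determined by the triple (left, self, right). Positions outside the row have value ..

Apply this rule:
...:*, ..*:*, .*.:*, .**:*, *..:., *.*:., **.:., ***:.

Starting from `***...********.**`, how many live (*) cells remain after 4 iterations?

*...***........*.
*.***...********.
*.*...***........
*.*.***...*******
count of *: 12

12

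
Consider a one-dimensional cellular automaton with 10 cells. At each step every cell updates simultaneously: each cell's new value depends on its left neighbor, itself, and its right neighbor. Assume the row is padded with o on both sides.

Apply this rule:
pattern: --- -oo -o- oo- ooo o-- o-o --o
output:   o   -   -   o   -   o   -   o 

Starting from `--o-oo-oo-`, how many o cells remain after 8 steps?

step 1: oo---o--o-
step 2: -oooo-oo--
step 3: ----o--ooo
step 4: oooo-oo---
step 5: ---o--oooo
step 6: ooo-oo----
step 7: --o--ooooo
step 8: oo-oo-----
count of o: 4

4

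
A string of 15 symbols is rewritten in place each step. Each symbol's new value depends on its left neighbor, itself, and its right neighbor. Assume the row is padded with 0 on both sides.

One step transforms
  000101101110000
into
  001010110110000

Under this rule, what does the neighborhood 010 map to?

At position 3 the neighborhood is 010; the next row has 0 there.

0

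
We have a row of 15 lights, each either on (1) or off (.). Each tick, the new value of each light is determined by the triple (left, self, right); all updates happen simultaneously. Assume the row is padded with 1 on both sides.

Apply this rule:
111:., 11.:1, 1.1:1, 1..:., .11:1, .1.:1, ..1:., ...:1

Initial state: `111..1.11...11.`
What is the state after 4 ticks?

..1..1..1.1.1..

..1..1111.1.111
..1..1..11111..
..1..1..1...1..
..1..1..1.1.1..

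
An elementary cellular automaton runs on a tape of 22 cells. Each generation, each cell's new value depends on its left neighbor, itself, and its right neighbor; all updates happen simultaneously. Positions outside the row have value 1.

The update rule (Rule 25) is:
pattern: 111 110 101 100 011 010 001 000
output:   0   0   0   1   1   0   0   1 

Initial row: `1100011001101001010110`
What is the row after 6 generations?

1110100000000000000010

generation 1: 0011010101000100000100
generation 2: 1010000000110011110010
generation 3: 0001111110101010001000
generation 4: 1101000000000001100110
generation 5: 0000111111111101010100
generation 6: 1110100000000000000010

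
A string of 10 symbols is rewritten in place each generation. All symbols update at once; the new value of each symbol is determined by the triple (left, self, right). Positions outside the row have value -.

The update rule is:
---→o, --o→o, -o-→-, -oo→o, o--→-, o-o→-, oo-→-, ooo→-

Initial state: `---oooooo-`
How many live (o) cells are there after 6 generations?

oooo------
o----ooooo
--oooo----
ooo----ooo
o---oooo--
--ooo----o
count of o: 4

4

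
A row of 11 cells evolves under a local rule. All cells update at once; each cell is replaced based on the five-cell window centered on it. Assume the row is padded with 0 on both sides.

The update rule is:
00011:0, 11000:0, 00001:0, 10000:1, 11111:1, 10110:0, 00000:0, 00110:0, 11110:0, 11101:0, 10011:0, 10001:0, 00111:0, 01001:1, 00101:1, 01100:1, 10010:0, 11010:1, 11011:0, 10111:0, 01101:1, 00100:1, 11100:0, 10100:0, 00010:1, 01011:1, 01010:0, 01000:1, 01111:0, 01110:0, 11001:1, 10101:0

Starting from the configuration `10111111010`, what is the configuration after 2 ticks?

11001100101
01100110100

01100110100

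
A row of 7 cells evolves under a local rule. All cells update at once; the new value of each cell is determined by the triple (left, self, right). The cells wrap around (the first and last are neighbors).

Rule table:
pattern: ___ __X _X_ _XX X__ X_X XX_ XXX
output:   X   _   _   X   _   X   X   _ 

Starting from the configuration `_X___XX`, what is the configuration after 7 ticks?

tick 1: X__X_XX
tick 2: X___XX_
tick 3: __X_XXX
tick 4: ___XX_X
tick 5: _X_XXX_
tick 6: __XX_X_
tick 7: X_XXX__

X_XXX__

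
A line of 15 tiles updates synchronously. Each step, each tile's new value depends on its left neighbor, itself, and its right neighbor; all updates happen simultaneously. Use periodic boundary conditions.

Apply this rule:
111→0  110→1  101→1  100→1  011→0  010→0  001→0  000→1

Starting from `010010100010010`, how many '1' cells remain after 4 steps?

6

001001011001001
100100101100100
010010010110010
001001001011001
count of 1: 6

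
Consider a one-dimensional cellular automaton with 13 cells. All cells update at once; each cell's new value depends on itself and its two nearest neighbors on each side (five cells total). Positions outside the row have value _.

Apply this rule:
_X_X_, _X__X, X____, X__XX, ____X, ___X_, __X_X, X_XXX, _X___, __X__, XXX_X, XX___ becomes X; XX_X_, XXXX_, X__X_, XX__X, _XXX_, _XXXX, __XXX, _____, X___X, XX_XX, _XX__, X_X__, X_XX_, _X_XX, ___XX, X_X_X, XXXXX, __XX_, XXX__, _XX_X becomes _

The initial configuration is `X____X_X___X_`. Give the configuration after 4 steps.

step 1: XXXXXXX_X_XXX
step 2: ______X___X__
step 3: ____XXXX_XXXX
step 4: __X____X_X___

__X____X_X___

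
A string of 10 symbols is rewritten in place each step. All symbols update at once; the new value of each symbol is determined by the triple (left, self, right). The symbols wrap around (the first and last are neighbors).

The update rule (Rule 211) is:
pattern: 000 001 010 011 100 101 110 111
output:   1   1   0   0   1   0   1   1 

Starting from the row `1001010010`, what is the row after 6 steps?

0110001100
1011110111
1001110011
1110111101
1110011100
0111101111

0111101111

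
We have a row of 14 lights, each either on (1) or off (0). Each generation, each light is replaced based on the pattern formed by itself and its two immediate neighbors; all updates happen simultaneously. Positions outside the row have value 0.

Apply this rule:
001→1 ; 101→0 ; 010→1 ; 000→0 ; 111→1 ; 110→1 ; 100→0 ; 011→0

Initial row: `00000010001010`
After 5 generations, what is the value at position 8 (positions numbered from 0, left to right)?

00000110011010
00001010101010
00011010101010
00101010101010
01101010101010
position 8 holds 1

1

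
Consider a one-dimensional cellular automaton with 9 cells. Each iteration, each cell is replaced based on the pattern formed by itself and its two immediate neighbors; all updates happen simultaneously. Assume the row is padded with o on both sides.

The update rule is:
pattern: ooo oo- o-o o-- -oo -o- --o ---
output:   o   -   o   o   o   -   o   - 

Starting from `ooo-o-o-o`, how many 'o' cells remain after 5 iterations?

7

oo-o-o-oo
o-o-o-ooo
-o-o-oooo
o-o-ooooo
-o-oooooo
count of o: 7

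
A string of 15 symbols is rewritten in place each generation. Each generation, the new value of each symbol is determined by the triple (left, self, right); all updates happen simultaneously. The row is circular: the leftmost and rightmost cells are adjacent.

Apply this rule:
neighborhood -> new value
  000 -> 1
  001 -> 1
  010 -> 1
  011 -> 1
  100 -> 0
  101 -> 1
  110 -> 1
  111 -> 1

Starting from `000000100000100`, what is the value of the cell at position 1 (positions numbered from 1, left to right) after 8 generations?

1

111111101111101
111111111111111
111111111111111  (fixed point — unchanged through generation 8)
position 1 holds 1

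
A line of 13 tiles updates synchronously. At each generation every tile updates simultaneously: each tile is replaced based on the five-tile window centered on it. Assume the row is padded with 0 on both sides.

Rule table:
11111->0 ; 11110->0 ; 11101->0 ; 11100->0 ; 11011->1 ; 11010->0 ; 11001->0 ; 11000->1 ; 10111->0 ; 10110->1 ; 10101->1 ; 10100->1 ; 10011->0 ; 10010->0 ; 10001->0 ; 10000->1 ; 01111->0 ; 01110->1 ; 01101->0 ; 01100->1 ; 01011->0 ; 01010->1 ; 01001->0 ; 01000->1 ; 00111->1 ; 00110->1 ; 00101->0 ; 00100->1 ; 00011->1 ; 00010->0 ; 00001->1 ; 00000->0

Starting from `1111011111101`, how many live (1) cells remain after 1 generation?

1000100000001
count of 1: 3

3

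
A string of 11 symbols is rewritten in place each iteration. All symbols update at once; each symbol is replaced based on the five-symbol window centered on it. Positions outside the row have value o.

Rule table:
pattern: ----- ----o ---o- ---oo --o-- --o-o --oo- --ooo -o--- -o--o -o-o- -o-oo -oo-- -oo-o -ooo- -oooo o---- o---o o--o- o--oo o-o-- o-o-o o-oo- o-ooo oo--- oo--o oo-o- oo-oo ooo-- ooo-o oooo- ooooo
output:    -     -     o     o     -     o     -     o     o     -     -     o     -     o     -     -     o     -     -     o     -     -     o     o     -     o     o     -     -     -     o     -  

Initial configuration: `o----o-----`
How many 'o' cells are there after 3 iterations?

--o-o-oo--o
o-o--oo-ooo
-o--o-o-o--
count of o: 4

4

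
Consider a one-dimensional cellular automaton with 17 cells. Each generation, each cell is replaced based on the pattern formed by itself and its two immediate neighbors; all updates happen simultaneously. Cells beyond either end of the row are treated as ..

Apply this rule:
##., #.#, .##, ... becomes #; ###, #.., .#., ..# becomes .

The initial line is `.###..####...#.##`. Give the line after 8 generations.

generation 1: .#.#..#..#.#..###
generation 2: ..#.......#...#.#
generation 3: #...#####...#..#.
generation 4: ..#.#...#.#......
generation 5: #..#..#..#..#####
generation 6: ............#...#
generation 7: ###########...#..
generation 8: #.........#.#...#

#.........#.#...#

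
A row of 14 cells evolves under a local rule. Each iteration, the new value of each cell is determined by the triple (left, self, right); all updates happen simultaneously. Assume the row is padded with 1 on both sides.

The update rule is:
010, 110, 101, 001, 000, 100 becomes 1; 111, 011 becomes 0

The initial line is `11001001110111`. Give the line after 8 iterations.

00011101111111

iteration 1: 01111110011000
iteration 2: 10000011101111
iteration 3: 11111100110000
iteration 4: 00000111011111
iteration 5: 11111001100000
iteration 6: 00001110111111
iteration 7: 11110011000000
iteration 8: 00011101111111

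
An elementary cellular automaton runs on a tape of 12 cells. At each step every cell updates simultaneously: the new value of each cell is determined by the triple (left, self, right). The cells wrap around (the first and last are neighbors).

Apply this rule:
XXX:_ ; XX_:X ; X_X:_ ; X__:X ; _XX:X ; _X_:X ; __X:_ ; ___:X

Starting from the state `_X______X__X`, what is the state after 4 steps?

_XXXXXX_XX_X
_X____X_XX_X
_XXXX_X_XX_X
_X__X_X_XX_X

_X__X_X_XX_X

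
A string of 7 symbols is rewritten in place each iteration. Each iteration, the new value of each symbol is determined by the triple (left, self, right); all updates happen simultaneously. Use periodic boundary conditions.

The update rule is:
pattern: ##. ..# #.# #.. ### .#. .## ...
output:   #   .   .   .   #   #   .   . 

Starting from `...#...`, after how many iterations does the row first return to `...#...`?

1

...#...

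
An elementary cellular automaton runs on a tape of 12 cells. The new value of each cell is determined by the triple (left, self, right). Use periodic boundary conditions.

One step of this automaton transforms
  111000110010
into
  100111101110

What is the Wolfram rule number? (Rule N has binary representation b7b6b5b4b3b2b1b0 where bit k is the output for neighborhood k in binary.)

position 1: 111 → 0  (bit 7 = 0)
position 2: 110 → 0  (bit 6 = 0)
position 11: 101 → 0  (bit 5 = 0)
position 3: 100 → 1  (bit 4 = 1)
position 0: 011 → 1  (bit 3 = 1)
position 10: 010 → 1  (bit 2 = 1)
position 5: 001 → 1  (bit 1 = 1)
position 4: 000 → 1  (bit 0 = 1)
bits b7..b0 = 00011111 = 31

31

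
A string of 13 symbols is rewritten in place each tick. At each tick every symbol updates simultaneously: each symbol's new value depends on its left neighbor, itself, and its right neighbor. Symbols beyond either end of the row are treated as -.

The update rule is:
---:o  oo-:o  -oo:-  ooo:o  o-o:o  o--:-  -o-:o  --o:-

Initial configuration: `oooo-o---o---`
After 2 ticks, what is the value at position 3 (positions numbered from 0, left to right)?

-ooooo-o-o-oo
--ooooooooo-o
position 3 holds o

o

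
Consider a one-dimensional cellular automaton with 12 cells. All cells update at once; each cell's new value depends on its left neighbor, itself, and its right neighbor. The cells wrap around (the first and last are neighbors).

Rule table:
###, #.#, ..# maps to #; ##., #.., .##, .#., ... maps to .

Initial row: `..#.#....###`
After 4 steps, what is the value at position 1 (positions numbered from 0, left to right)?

.#.#....#.#.
#.#....#.#..
.#....#.#..#
#....#.#..#.
position 1 holds .

.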